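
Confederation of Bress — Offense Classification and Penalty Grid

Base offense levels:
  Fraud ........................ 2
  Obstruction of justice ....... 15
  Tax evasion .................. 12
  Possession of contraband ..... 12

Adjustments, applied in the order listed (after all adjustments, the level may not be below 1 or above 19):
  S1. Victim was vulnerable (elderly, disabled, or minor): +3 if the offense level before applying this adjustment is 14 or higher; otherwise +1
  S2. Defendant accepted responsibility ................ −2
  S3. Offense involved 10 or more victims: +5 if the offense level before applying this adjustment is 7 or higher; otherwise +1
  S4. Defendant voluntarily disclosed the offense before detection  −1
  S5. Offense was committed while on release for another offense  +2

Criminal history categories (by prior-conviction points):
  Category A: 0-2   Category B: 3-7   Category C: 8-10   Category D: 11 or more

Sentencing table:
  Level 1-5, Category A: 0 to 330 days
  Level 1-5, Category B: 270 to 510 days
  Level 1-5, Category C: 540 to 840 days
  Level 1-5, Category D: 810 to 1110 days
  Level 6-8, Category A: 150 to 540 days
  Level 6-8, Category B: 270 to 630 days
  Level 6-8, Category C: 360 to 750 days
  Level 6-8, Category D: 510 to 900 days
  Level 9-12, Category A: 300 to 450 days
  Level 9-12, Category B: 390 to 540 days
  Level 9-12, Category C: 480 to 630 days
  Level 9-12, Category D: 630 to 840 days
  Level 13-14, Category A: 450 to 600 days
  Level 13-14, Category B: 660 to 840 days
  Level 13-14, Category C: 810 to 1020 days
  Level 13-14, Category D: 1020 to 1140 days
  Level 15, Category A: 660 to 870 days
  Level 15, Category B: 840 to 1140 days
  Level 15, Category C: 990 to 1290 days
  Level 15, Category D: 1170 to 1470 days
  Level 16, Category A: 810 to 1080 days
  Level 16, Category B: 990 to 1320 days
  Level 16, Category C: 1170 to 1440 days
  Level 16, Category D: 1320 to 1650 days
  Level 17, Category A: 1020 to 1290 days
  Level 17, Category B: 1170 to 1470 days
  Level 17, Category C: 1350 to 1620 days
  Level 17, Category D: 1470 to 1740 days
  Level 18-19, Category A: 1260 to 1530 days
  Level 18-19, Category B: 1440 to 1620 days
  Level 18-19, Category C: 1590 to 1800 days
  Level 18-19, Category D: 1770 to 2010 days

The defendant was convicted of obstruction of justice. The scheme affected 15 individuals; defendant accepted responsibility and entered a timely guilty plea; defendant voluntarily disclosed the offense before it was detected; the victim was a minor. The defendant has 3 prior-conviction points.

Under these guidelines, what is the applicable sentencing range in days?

1440-1620 days

Base offense level for obstruction of justice: 15.
S1 applies (level before this adjustment is 15 ≥ 14, so +3): 15 + 3 = 18.
S2 applies: 18 − 2 = 16.
S3 applies (level before this adjustment is 16 ≥ 7, so +5): 16 + 5 = 21.
S4 applies: 21 − 1 = 20.
Level 20 exceeds the maximum of 19; capped at 19.
Final offense level: 19.
Criminal history: 3 prior points → Category B (3-7).
Level 19 falls in the 18-19 band.
Grid: Level 18-19 × Category B = 1440-1620 days.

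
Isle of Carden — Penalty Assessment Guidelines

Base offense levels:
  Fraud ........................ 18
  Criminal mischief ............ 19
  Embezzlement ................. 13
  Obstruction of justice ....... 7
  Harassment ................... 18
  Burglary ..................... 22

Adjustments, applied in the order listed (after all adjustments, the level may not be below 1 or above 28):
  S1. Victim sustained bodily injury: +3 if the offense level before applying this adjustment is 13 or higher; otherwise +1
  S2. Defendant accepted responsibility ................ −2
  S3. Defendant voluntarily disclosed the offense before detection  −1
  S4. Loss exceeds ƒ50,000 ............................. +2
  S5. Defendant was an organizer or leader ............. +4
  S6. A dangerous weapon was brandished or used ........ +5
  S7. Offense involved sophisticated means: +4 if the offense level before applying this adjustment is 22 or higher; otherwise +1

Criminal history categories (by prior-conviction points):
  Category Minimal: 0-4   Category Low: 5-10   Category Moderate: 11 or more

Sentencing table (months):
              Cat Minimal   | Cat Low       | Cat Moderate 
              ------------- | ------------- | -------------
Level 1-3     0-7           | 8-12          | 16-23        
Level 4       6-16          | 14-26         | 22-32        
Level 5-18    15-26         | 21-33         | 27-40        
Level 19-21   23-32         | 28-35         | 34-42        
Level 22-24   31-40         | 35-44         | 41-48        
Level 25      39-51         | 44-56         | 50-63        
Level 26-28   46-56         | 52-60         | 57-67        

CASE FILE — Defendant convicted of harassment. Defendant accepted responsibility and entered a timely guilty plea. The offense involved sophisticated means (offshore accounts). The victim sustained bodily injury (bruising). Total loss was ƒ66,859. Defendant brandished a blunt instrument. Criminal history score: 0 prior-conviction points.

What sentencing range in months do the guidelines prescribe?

Base offense level for harassment: 18.
S1 applies (level before this adjustment is 18 ≥ 13, so +3): 18 + 3 = 21.
S2 applies: 21 − 2 = 19.
S4 applies: 19 + 2 = 21.
S5 does not apply.
S6 applies: 21 + 5 = 26.
S7 applies (level before this adjustment is 26 ≥ 22, so +4): 26 + 4 = 30.
Level 30 exceeds the maximum of 28; capped at 28.
Final offense level: 28.
Criminal history: 0 prior points → Category Minimal (0-4).
Level 28 falls in the 26-28 band.
Grid: Level 26-28 × Category Minimal = 46-56 months.

46-56 months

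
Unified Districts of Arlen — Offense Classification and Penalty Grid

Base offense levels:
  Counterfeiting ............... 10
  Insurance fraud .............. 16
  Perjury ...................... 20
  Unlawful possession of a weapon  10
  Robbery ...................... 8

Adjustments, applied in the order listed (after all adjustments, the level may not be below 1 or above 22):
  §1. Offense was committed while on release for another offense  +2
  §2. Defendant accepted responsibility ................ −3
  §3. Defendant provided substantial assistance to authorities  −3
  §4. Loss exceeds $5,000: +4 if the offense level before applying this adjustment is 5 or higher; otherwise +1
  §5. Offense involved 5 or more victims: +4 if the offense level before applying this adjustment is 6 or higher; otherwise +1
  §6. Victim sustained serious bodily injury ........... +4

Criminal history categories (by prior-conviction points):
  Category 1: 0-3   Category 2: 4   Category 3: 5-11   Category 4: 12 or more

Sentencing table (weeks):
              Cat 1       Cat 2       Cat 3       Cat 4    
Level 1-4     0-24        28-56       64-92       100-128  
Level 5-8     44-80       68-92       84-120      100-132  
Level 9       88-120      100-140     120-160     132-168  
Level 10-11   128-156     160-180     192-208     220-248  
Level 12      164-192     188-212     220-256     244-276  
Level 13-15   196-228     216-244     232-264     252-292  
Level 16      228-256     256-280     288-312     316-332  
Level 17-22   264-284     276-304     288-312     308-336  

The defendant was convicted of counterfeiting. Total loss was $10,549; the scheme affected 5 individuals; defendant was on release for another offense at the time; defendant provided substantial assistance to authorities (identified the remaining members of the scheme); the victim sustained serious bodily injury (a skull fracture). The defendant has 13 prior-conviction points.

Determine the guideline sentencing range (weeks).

308-336 weeks

Base offense level for counterfeiting: 10.
§1 applies: 10 + 2 = 12.
§3 applies: 12 − 3 = 9.
§4 applies (level before this adjustment is 9 ≥ 5, so +4): 9 + 4 = 13.
§5 applies (level before this adjustment is 13 ≥ 6, so +4): 13 + 4 = 17.
§6 applies: 17 + 4 = 21.
Final offense level: 21.
Criminal history: 13 prior points → Category 4 (12+).
Level 21 falls in the 17-22 band.
Grid: Level 17-22 × Category 4 = 308-336 weeks.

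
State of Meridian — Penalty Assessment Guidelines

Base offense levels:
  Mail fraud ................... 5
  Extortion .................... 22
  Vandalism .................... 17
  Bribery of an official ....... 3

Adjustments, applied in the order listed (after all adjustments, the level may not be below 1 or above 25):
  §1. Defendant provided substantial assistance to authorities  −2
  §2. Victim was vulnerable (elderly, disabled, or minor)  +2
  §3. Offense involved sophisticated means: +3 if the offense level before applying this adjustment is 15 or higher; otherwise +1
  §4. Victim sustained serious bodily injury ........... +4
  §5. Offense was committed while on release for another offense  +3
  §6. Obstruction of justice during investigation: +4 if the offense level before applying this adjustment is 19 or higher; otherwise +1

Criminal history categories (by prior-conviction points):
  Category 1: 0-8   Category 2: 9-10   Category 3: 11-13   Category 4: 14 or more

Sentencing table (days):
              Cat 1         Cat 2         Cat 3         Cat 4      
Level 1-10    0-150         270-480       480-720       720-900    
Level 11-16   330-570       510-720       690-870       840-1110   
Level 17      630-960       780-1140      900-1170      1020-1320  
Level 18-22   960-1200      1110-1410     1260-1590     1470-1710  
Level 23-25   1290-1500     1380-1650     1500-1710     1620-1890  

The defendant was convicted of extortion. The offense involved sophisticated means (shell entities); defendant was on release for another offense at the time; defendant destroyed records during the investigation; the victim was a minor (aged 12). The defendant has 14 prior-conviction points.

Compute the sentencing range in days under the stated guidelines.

Base offense level for extortion: 22.
§2 applies: 22 + 2 = 24.
§3 applies (level before this adjustment is 24 ≥ 15, so +3): 24 + 3 = 27.
§5 applies: 27 + 3 = 30.
§6 applies (level before this adjustment is 30 ≥ 19, so +4): 30 + 4 = 34.
Level 34 exceeds the maximum of 25; capped at 25.
Final offense level: 25.
Criminal history: 14 prior points → Category 4 (14+).
Level 25 falls in the 23-25 band.
Grid: Level 23-25 × Category 4 = 1620-1890 days.

1620-1890 days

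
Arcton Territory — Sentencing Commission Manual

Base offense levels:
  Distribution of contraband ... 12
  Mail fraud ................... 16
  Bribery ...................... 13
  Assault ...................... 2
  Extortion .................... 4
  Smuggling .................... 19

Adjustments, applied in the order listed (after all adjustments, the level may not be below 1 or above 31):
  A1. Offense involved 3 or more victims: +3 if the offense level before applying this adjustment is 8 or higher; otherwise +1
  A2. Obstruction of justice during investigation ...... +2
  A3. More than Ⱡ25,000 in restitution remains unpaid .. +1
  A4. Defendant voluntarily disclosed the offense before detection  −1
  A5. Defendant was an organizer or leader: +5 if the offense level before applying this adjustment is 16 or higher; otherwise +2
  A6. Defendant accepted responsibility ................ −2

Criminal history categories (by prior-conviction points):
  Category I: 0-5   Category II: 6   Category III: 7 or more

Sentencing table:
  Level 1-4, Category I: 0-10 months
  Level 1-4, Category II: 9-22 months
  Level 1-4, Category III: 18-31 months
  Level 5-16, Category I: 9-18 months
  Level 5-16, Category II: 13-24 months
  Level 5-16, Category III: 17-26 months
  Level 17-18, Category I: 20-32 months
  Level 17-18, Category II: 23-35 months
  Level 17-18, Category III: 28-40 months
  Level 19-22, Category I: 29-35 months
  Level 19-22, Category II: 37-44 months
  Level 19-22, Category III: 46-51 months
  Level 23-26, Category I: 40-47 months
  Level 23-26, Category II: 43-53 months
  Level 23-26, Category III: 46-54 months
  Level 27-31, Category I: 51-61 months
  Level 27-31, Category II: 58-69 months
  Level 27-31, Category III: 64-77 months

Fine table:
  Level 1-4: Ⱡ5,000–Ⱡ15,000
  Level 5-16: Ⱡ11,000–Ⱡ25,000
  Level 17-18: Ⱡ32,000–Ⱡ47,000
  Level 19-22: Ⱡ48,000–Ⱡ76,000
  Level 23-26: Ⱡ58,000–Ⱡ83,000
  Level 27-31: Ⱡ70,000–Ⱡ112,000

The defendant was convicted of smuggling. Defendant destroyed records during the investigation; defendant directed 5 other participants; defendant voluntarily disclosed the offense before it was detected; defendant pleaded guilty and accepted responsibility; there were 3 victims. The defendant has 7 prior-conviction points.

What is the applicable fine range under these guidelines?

Ⱡ58,000–Ⱡ83,000

Base offense level for smuggling: 19.
A1 applies (level before this adjustment is 19 ≥ 8, so +3): 19 + 3 = 22.
A2 applies: 22 + 2 = 24.
A4 applies: 24 − 1 = 23.
A5 applies (level before this adjustment is 23 ≥ 16, so +5): 23 + 5 = 28.
A6 applies: 28 − 2 = 26.
Final offense level: 26.
Level 26 falls in the 23-26 band.
Fine table: Level 23-26 → Ⱡ58,000–Ⱡ83,000.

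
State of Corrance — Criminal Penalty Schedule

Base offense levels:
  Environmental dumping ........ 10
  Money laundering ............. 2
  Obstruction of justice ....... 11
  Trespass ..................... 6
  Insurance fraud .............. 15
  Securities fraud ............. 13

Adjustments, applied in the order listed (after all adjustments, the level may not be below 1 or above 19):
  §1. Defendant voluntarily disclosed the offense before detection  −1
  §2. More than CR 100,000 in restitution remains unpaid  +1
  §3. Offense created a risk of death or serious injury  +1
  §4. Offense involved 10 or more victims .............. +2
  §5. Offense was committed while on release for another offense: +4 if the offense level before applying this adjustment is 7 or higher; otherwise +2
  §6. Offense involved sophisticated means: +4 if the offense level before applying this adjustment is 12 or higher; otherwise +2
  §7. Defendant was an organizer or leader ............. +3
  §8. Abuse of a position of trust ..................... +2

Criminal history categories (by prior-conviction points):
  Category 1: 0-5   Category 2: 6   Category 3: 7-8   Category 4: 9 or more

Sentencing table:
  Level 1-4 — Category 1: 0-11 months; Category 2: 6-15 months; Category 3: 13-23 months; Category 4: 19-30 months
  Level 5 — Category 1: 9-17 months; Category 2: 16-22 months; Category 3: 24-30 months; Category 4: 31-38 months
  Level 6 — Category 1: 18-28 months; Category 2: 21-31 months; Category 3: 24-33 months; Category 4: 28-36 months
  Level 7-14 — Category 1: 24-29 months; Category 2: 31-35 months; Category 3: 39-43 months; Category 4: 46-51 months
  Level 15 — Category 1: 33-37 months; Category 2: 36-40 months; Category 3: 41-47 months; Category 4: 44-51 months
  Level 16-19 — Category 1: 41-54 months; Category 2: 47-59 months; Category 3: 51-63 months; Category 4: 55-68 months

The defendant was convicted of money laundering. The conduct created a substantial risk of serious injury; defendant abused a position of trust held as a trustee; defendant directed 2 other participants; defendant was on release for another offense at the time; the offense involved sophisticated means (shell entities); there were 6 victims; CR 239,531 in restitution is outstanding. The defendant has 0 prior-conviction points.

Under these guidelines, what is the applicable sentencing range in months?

24-29 months

Base offense level for money laundering: 2.
§1 does not apply.
§2 applies: 2 + 1 = 3.
§3 applies: 3 + 1 = 4.
§5 applies (level before this adjustment is 4 < 7, so +2): 4 + 2 = 6.
§6 applies (level before this adjustment is 6 < 12, so +2): 6 + 2 = 8.
§7 applies: 8 + 3 = 11.
§8 applies: 11 + 2 = 13.
Final offense level: 13.
Criminal history: 0 prior points → Category 1 (0-5).
Level 13 falls in the 7-14 band.
Grid: Level 7-14 × Category 1 = 24-29 months.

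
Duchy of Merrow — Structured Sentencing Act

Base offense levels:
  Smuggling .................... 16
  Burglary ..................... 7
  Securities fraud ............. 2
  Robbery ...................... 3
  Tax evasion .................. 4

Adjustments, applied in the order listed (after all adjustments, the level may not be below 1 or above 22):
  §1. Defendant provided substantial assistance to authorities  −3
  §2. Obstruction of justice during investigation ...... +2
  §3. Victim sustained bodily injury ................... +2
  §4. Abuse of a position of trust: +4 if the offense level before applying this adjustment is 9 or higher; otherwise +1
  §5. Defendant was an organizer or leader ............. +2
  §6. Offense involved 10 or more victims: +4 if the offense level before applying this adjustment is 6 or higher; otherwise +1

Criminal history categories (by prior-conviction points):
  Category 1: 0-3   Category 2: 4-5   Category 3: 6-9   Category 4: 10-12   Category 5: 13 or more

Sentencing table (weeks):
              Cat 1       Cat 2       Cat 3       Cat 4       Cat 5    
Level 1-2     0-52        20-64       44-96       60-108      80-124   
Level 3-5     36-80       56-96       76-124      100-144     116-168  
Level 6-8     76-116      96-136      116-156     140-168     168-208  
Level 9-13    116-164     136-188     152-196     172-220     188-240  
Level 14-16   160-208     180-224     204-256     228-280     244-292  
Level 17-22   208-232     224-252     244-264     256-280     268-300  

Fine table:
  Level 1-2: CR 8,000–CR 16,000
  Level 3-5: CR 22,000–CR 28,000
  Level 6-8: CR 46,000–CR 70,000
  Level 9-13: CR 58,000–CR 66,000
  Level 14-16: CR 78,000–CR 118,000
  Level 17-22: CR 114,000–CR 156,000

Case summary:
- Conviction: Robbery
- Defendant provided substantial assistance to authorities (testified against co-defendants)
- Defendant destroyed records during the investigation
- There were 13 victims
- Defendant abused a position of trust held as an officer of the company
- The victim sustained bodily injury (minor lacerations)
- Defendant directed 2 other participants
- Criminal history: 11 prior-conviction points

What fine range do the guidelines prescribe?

Base offense level for robbery: 3.
§1 applies: 3 − 3 = 0.
§2 applies: 0 + 2 = 2.
§3 applies: 2 + 2 = 4.
§4 applies (level before this adjustment is 4 < 9, so +1): 4 + 1 = 5.
§5 applies: 5 + 2 = 7.
§6 applies (level before this adjustment is 7 ≥ 6, so +4): 7 + 4 = 11.
Final offense level: 11.
Level 11 falls in the 9-13 band.
Fine table: Level 9-13 → CR 58,000–CR 66,000.

CR 58,000–CR 66,000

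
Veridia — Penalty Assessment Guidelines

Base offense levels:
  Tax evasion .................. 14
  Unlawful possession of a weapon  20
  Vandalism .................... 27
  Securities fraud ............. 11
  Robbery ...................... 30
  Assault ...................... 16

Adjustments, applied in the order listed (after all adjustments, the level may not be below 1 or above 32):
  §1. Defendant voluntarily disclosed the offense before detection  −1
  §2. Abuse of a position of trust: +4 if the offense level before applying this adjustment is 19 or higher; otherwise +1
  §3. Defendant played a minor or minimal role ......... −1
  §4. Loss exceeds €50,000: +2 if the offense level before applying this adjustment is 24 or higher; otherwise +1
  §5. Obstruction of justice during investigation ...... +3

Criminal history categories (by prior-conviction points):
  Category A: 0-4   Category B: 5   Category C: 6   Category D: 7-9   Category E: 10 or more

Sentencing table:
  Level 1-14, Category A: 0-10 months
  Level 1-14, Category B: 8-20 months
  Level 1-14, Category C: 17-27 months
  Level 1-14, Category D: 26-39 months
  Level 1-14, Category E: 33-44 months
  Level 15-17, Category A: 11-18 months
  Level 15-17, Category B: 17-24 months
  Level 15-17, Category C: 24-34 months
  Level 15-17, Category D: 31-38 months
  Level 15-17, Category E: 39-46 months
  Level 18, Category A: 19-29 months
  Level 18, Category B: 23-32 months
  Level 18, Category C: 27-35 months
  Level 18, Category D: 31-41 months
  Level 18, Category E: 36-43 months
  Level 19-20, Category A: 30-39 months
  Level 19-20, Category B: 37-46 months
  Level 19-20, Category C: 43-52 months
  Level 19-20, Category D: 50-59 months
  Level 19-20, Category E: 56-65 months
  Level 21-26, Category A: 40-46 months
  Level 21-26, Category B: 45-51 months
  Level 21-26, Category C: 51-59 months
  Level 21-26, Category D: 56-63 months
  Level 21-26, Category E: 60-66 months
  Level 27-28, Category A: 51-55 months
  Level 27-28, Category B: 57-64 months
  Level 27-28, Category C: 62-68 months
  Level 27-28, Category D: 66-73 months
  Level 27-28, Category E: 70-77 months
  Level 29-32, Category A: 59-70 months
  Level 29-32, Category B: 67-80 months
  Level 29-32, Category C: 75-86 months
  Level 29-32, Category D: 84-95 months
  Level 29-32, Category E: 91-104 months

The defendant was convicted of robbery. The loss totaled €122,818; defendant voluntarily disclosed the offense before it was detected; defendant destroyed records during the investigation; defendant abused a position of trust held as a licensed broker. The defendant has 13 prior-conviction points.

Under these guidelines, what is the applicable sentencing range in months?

91-104 months

Base offense level for robbery: 30.
§1 applies: 30 − 1 = 29.
§2 applies (level before this adjustment is 29 ≥ 19, so +4): 29 + 4 = 33.
§3 does not apply.
§4 applies (level before this adjustment is 33 ≥ 24, so +2): 33 + 2 = 35.
§5 applies: 35 + 3 = 38.
Level 38 exceeds the maximum of 32; capped at 32.
Final offense level: 32.
Criminal history: 13 prior points → Category E (10+).
Level 32 falls in the 29-32 band.
Grid: Level 29-32 × Category E = 91-104 months.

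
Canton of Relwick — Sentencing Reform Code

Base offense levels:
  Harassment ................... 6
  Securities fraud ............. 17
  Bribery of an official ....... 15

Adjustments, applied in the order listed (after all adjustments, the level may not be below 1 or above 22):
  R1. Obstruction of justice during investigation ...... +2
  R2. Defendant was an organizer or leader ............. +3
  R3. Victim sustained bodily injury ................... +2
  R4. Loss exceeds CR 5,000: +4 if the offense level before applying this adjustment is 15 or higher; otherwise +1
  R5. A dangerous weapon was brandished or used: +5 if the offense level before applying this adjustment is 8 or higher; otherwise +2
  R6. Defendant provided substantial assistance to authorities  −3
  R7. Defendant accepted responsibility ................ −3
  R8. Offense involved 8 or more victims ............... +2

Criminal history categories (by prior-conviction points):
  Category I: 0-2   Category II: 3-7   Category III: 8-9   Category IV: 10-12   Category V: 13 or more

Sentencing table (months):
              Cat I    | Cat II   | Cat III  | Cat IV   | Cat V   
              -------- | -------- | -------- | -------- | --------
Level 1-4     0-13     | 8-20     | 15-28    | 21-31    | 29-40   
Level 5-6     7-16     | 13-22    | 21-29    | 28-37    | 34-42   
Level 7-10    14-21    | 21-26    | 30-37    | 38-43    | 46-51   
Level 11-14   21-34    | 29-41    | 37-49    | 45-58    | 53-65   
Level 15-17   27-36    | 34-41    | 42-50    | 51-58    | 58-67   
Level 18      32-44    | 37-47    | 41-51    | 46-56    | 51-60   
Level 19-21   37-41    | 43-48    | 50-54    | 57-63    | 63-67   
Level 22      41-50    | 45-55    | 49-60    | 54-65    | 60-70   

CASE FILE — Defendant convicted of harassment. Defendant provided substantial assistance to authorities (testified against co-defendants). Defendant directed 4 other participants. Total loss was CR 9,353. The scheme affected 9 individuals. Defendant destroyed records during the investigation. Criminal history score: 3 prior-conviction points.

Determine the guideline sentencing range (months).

29-41 months

Base offense level for harassment: 6.
R1 applies: 6 + 2 = 8.
R2 applies: 8 + 3 = 11.
R4 applies (level before this adjustment is 11 < 15, so +1): 11 + 1 = 12.
R5 does not apply.
R6 applies: 12 − 3 = 9.
R7 does not apply.
R8 applies: 9 + 2 = 11.
Final offense level: 11.
Criminal history: 3 prior points → Category II (3-7).
Level 11 falls in the 11-14 band.
Grid: Level 11-14 × Category II = 29-41 months.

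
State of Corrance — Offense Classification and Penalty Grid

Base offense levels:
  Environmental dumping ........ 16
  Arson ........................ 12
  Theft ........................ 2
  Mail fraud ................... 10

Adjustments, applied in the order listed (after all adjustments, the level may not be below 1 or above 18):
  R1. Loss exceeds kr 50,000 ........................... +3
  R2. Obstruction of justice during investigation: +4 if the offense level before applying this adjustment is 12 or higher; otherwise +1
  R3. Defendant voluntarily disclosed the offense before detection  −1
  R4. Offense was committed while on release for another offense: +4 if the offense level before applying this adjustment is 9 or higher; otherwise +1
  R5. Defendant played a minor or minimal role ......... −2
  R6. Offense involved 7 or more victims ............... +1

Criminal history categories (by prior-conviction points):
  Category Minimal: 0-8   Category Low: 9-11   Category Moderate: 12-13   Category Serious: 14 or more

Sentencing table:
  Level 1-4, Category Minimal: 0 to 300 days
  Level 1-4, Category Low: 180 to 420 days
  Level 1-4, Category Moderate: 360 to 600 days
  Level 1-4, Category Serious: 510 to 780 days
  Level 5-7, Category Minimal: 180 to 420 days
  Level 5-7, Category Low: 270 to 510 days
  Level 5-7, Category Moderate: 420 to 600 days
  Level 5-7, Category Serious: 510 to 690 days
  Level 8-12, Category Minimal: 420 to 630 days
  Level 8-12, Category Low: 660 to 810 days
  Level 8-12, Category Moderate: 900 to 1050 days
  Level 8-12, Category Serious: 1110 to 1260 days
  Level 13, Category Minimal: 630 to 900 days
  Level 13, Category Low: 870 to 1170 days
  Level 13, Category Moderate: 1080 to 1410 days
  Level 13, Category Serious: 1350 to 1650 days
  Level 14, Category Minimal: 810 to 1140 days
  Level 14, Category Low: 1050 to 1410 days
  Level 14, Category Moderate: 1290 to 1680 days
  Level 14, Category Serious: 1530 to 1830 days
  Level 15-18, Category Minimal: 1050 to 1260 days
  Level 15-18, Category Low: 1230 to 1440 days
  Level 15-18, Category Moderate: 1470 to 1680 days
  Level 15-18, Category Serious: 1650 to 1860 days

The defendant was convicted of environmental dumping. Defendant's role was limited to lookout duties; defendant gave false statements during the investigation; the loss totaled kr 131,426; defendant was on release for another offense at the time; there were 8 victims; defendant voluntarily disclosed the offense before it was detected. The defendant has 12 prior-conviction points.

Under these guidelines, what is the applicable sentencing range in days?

Base offense level for environmental dumping: 16.
R1 applies: 16 + 3 = 19.
R2 applies (level before this adjustment is 19 ≥ 12, so +4): 19 + 4 = 23.
R3 applies: 23 − 1 = 22.
R4 applies (level before this adjustment is 22 ≥ 9, so +4): 22 + 4 = 26.
R5 applies: 26 − 2 = 24.
R6 applies: 24 + 1 = 25.
Level 25 exceeds the maximum of 18; capped at 18.
Final offense level: 18.
Criminal history: 12 prior points → Category Moderate (12-13).
Level 18 falls in the 15-18 band.
Grid: Level 15-18 × Category Moderate = 1470-1680 days.

1470-1680 days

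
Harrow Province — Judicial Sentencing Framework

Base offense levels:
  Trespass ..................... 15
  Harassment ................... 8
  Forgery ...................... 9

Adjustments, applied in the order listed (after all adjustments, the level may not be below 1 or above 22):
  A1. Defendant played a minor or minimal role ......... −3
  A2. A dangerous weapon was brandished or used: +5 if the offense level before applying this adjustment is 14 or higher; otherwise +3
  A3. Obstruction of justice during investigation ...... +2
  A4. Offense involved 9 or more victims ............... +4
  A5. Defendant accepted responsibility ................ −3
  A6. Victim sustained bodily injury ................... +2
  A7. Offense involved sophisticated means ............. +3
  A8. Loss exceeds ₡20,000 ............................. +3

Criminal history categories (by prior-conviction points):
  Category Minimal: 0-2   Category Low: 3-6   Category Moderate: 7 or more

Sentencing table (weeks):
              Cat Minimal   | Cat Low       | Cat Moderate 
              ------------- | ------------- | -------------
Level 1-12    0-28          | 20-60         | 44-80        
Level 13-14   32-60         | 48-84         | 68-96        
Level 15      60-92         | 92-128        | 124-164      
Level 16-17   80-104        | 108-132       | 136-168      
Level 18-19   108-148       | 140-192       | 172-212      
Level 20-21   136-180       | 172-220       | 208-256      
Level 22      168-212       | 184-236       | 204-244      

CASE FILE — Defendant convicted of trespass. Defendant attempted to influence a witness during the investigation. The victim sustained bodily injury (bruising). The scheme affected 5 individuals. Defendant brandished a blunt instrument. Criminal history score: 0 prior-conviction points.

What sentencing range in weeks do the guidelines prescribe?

168-212 weeks

Base offense level for trespass: 15.
A1 does not apply.
A2 applies (level before this adjustment is 15 ≥ 14, so +5): 15 + 5 = 20.
A3 applies: 20 + 2 = 22.
A6 applies: 22 + 2 = 24.
A8 does not apply.
Level 24 exceeds the maximum of 22; capped at 22.
Final offense level: 22.
Criminal history: 0 prior points → Category Minimal (0-2).
Level 22 falls in the 22 band.
Grid: Level 22 × Category Minimal = 168-212 weeks.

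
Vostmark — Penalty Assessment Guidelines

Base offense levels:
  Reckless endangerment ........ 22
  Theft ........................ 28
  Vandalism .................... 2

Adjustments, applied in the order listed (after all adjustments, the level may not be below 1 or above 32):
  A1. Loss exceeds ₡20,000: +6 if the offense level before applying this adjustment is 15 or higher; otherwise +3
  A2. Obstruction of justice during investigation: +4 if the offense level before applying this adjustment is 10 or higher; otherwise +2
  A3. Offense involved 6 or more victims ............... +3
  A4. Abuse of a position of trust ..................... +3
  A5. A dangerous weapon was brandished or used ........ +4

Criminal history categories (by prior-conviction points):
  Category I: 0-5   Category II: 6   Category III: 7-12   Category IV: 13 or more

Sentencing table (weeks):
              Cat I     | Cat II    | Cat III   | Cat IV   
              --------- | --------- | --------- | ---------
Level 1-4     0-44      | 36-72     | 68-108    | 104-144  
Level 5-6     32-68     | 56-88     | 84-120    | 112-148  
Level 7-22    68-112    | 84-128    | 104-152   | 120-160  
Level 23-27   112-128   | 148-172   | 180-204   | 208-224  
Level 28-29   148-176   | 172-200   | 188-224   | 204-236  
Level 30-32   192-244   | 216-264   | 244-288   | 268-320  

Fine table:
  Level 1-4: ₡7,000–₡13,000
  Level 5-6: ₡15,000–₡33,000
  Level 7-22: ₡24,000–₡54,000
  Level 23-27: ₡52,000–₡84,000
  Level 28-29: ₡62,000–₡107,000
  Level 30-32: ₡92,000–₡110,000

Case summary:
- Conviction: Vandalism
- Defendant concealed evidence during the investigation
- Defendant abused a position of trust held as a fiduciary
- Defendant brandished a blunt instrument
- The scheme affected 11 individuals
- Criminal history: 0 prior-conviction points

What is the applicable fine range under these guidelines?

₡24,000–₡54,000

Base offense level for vandalism: 2.
A1 does not apply.
A2 applies (level before this adjustment is 2 < 10, so +2): 2 + 2 = 4.
A3 applies: 4 + 3 = 7.
A4 applies: 7 + 3 = 10.
A5 applies: 10 + 4 = 14.
Final offense level: 14.
Level 14 falls in the 7-22 band.
Fine table: Level 7-22 → ₡24,000–₡54,000.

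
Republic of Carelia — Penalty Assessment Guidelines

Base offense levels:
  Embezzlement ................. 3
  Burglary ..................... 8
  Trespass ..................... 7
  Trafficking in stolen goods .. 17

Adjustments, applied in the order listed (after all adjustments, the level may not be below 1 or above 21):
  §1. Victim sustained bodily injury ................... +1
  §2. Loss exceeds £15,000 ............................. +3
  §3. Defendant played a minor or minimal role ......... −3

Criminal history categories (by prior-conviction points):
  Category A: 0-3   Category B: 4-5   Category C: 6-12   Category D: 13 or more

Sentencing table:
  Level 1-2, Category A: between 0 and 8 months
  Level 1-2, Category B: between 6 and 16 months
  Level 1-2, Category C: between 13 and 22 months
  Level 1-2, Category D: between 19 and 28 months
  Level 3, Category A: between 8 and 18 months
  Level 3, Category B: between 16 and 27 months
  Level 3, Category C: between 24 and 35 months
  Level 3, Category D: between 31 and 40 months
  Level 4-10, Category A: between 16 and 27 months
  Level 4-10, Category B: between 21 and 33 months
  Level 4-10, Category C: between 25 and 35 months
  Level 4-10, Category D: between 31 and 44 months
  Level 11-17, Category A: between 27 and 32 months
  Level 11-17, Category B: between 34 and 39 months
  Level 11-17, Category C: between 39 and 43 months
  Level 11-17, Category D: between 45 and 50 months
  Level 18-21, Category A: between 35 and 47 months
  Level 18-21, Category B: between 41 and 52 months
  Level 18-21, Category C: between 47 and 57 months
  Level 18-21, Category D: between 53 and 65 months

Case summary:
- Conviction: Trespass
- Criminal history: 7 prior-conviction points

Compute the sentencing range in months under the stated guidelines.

25-35 months

Base offense level for trespass: 7.
Final offense level: 7.
Criminal history: 7 prior points → Category C (6-12).
Level 7 falls in the 4-10 band.
Grid: Level 4-10 × Category C = 25-35 months.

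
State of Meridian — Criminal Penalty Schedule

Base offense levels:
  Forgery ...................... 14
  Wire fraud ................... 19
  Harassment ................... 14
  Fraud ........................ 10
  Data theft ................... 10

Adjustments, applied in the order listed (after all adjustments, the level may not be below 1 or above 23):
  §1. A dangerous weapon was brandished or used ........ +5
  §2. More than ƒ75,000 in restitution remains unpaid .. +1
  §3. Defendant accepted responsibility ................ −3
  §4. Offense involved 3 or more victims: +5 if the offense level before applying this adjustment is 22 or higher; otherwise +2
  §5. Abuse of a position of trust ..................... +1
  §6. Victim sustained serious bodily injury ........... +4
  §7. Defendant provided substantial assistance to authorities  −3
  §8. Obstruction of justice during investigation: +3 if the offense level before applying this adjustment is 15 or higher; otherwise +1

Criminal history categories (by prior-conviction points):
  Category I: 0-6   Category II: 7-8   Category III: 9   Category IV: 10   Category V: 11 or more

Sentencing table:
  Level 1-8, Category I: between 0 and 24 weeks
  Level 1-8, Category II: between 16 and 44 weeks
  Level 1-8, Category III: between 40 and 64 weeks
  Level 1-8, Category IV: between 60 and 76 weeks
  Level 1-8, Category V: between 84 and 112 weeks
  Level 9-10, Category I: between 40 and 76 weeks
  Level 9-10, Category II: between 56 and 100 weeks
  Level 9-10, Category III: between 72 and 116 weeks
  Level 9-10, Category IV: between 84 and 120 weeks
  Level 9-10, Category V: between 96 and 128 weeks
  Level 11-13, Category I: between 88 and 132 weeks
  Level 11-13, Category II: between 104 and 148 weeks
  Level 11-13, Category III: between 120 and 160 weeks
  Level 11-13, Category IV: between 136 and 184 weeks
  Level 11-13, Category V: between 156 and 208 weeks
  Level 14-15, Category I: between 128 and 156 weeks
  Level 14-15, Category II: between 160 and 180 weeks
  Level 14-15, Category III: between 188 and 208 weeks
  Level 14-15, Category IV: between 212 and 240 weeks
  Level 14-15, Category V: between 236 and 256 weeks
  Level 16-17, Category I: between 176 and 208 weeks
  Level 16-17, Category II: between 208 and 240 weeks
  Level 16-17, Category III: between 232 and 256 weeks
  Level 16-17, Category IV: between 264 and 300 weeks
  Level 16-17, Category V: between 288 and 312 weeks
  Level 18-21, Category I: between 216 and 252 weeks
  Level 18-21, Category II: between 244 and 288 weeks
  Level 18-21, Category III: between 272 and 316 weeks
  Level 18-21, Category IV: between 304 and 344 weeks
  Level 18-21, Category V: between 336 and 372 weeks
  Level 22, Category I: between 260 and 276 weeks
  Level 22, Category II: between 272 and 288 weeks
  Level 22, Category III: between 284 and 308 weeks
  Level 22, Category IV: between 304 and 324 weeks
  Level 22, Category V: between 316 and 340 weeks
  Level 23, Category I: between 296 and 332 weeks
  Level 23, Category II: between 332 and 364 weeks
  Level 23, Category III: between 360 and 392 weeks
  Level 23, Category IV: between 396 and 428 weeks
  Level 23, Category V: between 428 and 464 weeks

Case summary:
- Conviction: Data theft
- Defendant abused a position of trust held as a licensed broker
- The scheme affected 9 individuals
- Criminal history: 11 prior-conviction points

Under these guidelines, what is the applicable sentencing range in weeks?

156-208 weeks

Base offense level for data theft: 10.
§1 does not apply.
§3 does not apply.
§4 applies (level before this adjustment is 10 < 22, so +2): 10 + 2 = 12.
§5 applies: 12 + 1 = 13.
§7 does not apply.
Final offense level: 13.
Criminal history: 11 prior points → Category V (11+).
Level 13 falls in the 11-13 band.
Grid: Level 11-13 × Category V = 156-208 weeks.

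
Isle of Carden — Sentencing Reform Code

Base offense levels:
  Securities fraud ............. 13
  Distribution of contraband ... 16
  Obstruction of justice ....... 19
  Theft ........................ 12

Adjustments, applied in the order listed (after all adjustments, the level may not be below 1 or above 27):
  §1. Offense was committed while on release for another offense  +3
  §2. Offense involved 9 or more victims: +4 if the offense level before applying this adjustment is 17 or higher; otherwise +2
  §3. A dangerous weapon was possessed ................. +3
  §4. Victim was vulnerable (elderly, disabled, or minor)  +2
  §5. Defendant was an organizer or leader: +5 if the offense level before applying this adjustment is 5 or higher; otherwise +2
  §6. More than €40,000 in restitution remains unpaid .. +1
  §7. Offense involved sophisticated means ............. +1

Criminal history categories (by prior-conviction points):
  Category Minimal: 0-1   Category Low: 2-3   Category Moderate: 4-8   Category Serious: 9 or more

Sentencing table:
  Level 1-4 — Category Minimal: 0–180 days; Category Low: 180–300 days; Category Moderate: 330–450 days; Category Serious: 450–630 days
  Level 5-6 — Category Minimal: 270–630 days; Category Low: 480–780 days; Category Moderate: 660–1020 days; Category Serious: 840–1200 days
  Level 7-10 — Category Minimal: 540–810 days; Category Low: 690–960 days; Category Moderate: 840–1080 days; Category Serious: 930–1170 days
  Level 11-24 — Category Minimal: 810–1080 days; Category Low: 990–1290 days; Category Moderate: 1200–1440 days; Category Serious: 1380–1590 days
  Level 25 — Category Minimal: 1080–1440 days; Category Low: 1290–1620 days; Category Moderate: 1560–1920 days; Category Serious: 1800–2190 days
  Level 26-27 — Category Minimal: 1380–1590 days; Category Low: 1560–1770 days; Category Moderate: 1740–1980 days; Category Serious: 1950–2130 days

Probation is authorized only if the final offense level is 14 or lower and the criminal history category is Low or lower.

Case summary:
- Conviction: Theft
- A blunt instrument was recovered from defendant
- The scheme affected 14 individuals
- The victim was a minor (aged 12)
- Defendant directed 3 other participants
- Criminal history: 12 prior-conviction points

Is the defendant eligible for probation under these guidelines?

Base offense level for theft: 12.
§1 does not apply.
§2 applies (level before this adjustment is 12 < 17, so +2): 12 + 2 = 14.
§3 applies: 14 + 3 = 17.
§4 applies: 17 + 2 = 19.
§5 applies (level before this adjustment is 19 ≥ 5, so +5): 19 + 5 = 24.
§6 does not apply.
Final offense level: 24.
Criminal history: 12 prior points → Category Serious (9+).
Level 24 falls in the 11-24 band.
Grid: Level 11-24 × Category Serious = 1380-1590 days.
Probation check: level 24 > 14 and category Serious > Low → not eligible.

No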